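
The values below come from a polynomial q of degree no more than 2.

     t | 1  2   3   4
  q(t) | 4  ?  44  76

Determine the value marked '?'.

On equispaced nodes a degree-2 polynomial has vanishing third forward difference, so
  - q(1) + 3·q(2) - 3·q(3) + q(4) = 0.
Substituting the known values and solving for q(2):
  3·q(2) = 60
  q(2) = 20.

20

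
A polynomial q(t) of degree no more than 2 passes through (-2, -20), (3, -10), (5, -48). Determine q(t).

Using the Lagrange interpolation formula with nodes -2, 3, 5:
  L_0(t) = (t - 3)(t - 5) / 35
  L_1(t) = (t + 2)(t - 5) / -10
  L_2(t) = (t + 2)(t - 3) / 14
Then q(t) = -20·L_0(t) - 10·L_1(t) - 48·L_2(t).
Expanding and collecting terms gives q(t) = -3t^2 + 5t + 2.
Check: q(5) = -48. ✓

q(t) = -3t^2 + 5t + 2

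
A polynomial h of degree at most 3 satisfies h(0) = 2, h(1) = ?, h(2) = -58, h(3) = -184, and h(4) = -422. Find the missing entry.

-8

On equispaced nodes a degree-3 polynomial has vanishing fourth forward difference, so
  h(0) - 4·h(1) + 6·h(2) - 4·h(3) + h(4) = 0.
Substituting the known values and solving for h(1):
  -4·h(1) = 32
  h(1) = -8.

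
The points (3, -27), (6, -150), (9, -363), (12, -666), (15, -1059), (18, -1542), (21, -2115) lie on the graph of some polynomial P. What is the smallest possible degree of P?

Forward differences of the values at u = 3, 6, 9, 12, 15, 18, 21:
  P  : -27  -150  -363  -666  -1059  -1542  -2115
  Δ  : -123  -213  -303  -393  -483  -573
  Δ^2: -90  -90  -90  -90  -90
  Δ^3: 0  0  0  0
  Δ^4: 0  0  0
  Δ^5: 0  0
  Δ^6: 0
The second differences are constant (-90) and nonzero, while all higher differences vanish, so the minimal degree is 2.

2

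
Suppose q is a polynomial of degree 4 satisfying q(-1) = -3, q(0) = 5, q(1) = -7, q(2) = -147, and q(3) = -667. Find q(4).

-1963

Forward differences of the values at u = -1, 0, 1, 2, 3:
  q  : -3  5  -7  -147  -667
  Δ  : 8  -12  -140  -520
  Δ^2: -20  -128  -380
  Δ^3: -108  -252
  Δ^4: -144
The fourth differences are constant, confirming degree 4.
Interpolating (Newton forward form) and evaluating at u = 4 gives q(4) = -1963.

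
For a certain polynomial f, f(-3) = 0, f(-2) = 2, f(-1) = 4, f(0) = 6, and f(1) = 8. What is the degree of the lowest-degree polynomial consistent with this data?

Forward differences of the values at u = -3, -2, -1, 0, 1:
  f  : 0  2  4  6  8
  Δ  : 2  2  2  2
  Δ^2: 0  0  0
  Δ^3: 0  0
  Δ^4: 0
The first differences are constant (2) and nonzero, while all higher differences vanish, so the minimal degree is 1.

1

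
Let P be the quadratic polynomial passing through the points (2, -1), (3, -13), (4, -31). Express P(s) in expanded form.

Using the Lagrange interpolation formula with nodes 2, 3, 4:
  L_0(s) = (s - 3)(s - 4) / 2
  L_1(s) = (s - 2)(s - 4) / -1
  L_2(s) = (s - 2)(s - 3) / 2
Then P(s) = -1·L_0(s) - 13·L_1(s) - 31·L_2(s).
Expanding and collecting terms gives P(s) = -3s^2 + 3s + 5.
Check: P(3) = -13. ✓

P(s) = -3s^2 + 3s + 5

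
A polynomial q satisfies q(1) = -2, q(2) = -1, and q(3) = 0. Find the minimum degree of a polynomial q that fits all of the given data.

1

Forward differences of the values at s = 1, 2, 3:
  q  : -2  -1  0
  Δ  : 1  1
  Δ^2: 0
The first differences are constant (1) and nonzero, while all higher differences vanish, so the minimal degree is 1.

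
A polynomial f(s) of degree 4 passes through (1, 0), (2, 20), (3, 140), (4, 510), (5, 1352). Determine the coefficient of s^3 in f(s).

Write f(s) = as^4 + bs^3 + cs^2 + ds + e. Substituting each data point gives a linear system:
  a + b + c + d + e = 0
  16a + 8b + 4c + 2d + e = 20
  81a + 27b + 9c + 3d + e = 140
  256a + 64b + 16c + 4d + e = 510
  625a + 125b + 25c + 5d + e = 1352
Solving the system yields a = 3, b = -5, c = 5, d = -5, e = 2.
So f(s) = 3s^4 - 5s^3 + 5s^2 - 5s + 2.
The coefficient of s^3 is -5.

-5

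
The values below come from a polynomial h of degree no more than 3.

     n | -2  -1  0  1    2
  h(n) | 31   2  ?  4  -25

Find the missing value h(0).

3

The 4 known points determine the degree-3 polynomial uniquely.
Write h(n) = an^3 + bn^2 + cn + d. Substituting each data point gives a linear system:
  -8a + 4b - 2c + d = 31
  -a + b - c + d = 2
  a + b + c + d = 4
  8a + 4b + 2c + d = -25
Solving the system yields a = -5, b = 0, c = 6, d = 3.
So h(n) = -5n³ + 6n + 3.
Then h(0) = 3.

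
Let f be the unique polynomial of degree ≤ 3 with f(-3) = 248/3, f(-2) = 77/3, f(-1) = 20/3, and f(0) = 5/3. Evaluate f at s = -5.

Write f(s) = as^3 + bs^2 + cs + d. Substituting each data point gives a linear system:
  -27a + 9b - 3c + d = 248/3
  -8a + 4b - 2c + d = 77/3
  -a + b - c + d = 20/3
  d = 5/3
Solving the system yields a = -4, b = -5, c = -6, d = 5/3.
So f(s) = -4s^3 - 5s^2 - 6s + 5/3.
Then f(-5) = 1220/3.

1220/3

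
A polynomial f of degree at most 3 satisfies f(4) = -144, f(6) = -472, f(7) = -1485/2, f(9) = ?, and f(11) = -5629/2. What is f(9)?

The 4 known points determine the degree-3 polynomial uniquely.
Write f(t) = at^3 + bt^2 + ct + d. Substituting each data point gives a linear system:
  64a + 16b + 4c + d = -144
  216a + 36b + 6c + d = -472
  343a + 49b + 7c + d = -1485/2
  1331a + 121b + 11c + d = -5629/2
Solving the system yields a = -2, b = -3/2, c = 3, d = -4.
So f(t) = -2t^3 - (3/2)t^2 + 3t - 4.
Then f(9) = -3113/2.

-3113/2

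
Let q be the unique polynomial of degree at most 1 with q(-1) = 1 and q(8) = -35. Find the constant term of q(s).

-3

Write q(s) = as + b. Substituting each data point gives a linear system:
  -a + b = 1
  8a + b = -35
Solving the system yields a = -4, b = -3.
So q(s) = -4s - 3.
The constant term is -3.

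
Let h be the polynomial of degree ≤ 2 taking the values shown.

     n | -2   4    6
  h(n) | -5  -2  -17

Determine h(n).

Write h(n) = an^2 + bn + c. Substituting each data point gives a linear system:
  4a - 2b + c = -5
  16a + 4b + c = -2
  36a + 6b + c = -17
Solving the system yields a = -1, b = 5/2, c = 4.
So h(n) = -n^2 + (5/2)n + 4.
Check: h(6) = -17. ✓

h(n) = -n^2 + (5/2)n + 4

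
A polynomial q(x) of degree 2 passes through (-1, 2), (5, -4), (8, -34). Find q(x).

Using the Lagrange interpolation formula with nodes -1, 5, 8:
  L_0(x) = (x - 5)(x - 8) / 54
  L_1(x) = (x + 1)(x - 8) / -18
  L_2(x) = (x + 1)(x - 5) / 27
Then q(x) = 2·L_0(x) - 4·L_1(x) - 34·L_2(x).
Expanding and collecting terms gives q(x) = -x^2 + 3x + 6.
Check: q(-1) = 2. ✓

q(x) = -x^2 + 3x + 6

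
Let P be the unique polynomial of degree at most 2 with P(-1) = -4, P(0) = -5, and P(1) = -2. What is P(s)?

P(s) = 2s^2 + s - 5

Write P(s) = as^2 + bs + c. Substituting each data point gives a linear system:
  a - b + c = -4
  c = -5
  a + b + c = -2
Solving the system yields a = 2, b = 1, c = -5.
So P(s) = 2s² + s - 5.
Check: P(0) = -5. ✓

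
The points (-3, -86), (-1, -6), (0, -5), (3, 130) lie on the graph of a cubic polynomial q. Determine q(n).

Write q(n) = an^3 + bn^2 + cn + d. Substituting each data point gives a linear system:
  -27a + 9b - 3c + d = -86
  -a + b - c + d = -6
  d = -5
  27a + 9b + 3c + d = 130
Solving the system yields a = 4, b = 3, c = 0, d = -5.
So q(n) = 4n^3 + 3n^2 - 5.
Check: q(-3) = -86. ✓

q(n) = 4n^3 + 3n^2 - 5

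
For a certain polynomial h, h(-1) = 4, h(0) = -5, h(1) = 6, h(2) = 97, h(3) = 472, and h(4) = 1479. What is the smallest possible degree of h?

Forward differences of the values at n = -1, 0, 1, 2, 3, 4:
  h  : 4  -5  6  97  472  1479
  Δ  : -9  11  91  375  1007
  Δ^2: 20  80  284  632
  Δ^3: 60  204  348
  Δ^4: 144  144
  Δ^5: 0
The fourth differences are constant (144) and nonzero, while all higher differences vanish, so the minimal degree is 4.

4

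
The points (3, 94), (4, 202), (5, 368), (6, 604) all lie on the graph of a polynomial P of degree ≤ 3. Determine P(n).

P(n) = 2n^3 + 5n^2 - n - 2

Write P(n) = an^3 + bn^2 + cn + d. Substituting each data point gives a linear system:
  27a + 9b + 3c + d = 94
  64a + 16b + 4c + d = 202
  125a + 25b + 5c + d = 368
  216a + 36b + 6c + d = 604
Solving the system yields a = 2, b = 5, c = -1, d = -2.
So P(n) = 2n³ + 5n² - n - 2.
Check: P(4) = 202. ✓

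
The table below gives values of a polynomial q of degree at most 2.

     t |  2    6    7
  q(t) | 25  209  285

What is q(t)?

q(t) = 6t^2 - 2t + 5

Write q(t) = at^2 + bt + c. Substituting each data point gives a linear system:
  4a + 2b + c = 25
  36a + 6b + c = 209
  49a + 7b + c = 285
Solving the system yields a = 6, b = -2, c = 5.
So q(t) = 6t^2 - 2t + 5.
Check: q(7) = 285. ✓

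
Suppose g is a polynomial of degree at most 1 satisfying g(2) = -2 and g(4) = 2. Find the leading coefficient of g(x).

2

Write g(x) = ax + b. Substituting each data point gives a linear system:
  2a + b = -2
  4a + b = 2
Solving the system yields a = 2, b = -6.
So g(x) = 2x - 6.
The leading coefficient is 2.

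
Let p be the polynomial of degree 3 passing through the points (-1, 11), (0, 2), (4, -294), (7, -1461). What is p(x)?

Write p(x) = ax^3 + bx^2 + cx + d. Substituting each data point gives a linear system:
  -a + b - c + d = 11
  d = 2
  64a + 16b + 4c + d = -294
  343a + 49b + 7c + d = -1461
Solving the system yields a = -4, b = -1, c = -6, d = 2.
So p(x) = -4x^3 - x^2 - 6x + 2.
Check: p(-1) = 11. ✓

p(x) = -4x^3 - x^2 - 6x + 2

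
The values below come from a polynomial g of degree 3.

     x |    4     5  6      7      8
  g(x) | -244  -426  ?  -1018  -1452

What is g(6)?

The 4 known points determine the degree-3 polynomial uniquely.
Write g(x) = ax^3 + bx^2 + cx + d. Substituting each data point gives a linear system:
  64a + 16b + 4c + d = -244
  125a + 25b + 5c + d = -426
  343a + 49b + 7c + d = -1018
  512a + 64b + 8c + d = -1452
Solving the system yields a = -2, b = -6, c = -6, d = 4.
So g(x) = -2x^3 - 6x^2 - 6x + 4.
Then g(6) = -680.

-680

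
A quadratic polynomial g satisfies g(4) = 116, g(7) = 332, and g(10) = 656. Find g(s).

g(s) = 6s^2 + 6s - 4

Using the Lagrange interpolation formula with nodes 4, 7, 10:
  L_0(s) = (s - 7)(s - 10) / 18
  L_1(s) = (s - 4)(s - 10) / -9
  L_2(s) = (s - 4)(s - 7) / 18
Then g(s) = 116·L_0(s) + 332·L_1(s) + 656·L_2(s).
Expanding and collecting terms gives g(s) = 6s^2 + 6s - 4.
Check: g(7) = 332. ✓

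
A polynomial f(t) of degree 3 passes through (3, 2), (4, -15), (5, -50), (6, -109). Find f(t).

Write f(t) = at^3 + bt^2 + ct + d. Substituting each data point gives a linear system:
  27a + 9b + 3c + d = 2
  64a + 16b + 4c + d = -15
  125a + 25b + 5c + d = -50
  216a + 36b + 6c + d = -109
Solving the system yields a = -1, b = 3, c = -1, d = 5.
So f(t) = -t³ + 3t² - t + 5.
Check: f(6) = -109. ✓

f(t) = -t^3 + 3t^2 - t + 5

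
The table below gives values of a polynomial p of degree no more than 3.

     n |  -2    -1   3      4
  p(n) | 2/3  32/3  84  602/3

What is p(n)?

Write p(n) = an^3 + bn^2 + cn + d. Substituting each data point gives a linear system:
  -8a + 4b - 2c + d = 2/3
  -a + b - c + d = 32/3
  27a + 9b + 3c + d = 84
  64a + 16b + 4c + d = 602/3
Solving the system yields a = 3, b = 5/3, c = -6, d = 6.
So p(n) = 3n^3 + (5/3)n^2 - 6n + 6.
Check: p(4) = 602/3. ✓

p(n) = 3n^3 + (5/3)n^2 - 6n + 6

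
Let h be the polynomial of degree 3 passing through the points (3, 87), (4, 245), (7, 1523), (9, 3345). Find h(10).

Write h(n) = an^3 + bn^2 + cn + d. Substituting each data point gives a linear system:
  27a + 9b + 3c + d = 87
  64a + 16b + 4c + d = 245
  343a + 49b + 7c + d = 1523
  729a + 81b + 9c + d = 3345
Solving the system yields a = 5, b = -3, c = -6, d = -3.
So h(n) = 5n^3 - 3n^2 - 6n - 3.
Then h(10) = 4637.

4637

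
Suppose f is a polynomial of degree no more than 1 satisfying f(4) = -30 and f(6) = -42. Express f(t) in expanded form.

f(t) = -6t - 6

Write f(t) = at + b. Substituting each data point gives a linear system:
  4a + b = -30
  6a + b = -42
Solving the system yields a = -6, b = -6.
So f(t) = -6t - 6.
Check: f(6) = -42. ✓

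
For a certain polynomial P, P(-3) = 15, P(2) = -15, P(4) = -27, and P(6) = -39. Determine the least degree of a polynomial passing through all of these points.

1

Divided differences on the nodes -3, 2, 4, 6:
  order 0: 15  -15  -27  -39
  order 1: -6  -6  -6
  order 2: 0  0
  order 3: 0
The order-1 divided differences are all -6 (nonzero) and every higher order vanishes, so the data lies on a polynomial of degree exactly 1.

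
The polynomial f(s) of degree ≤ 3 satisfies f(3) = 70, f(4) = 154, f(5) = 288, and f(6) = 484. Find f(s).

Using the Lagrange interpolation formula with nodes 3, 4, 5, 6:
  L_0(s) = (s - 4)(s - 5)(s - 6) / -6
  L_1(s) = (s - 3)(s - 5)(s - 6) / 2
  L_2(s) = (s - 3)(s - 4)(s - 6) / -2
  L_3(s) = (s - 3)(s - 4)(s - 5) / 6
Then f(s) = 70·L_0(s) + 154·L_1(s) + 288·L_2(s) + 484·L_3(s).
Expanding and collecting terms gives f(s) = 2s^3 + s^2 + 3s - 2.
Check: f(4) = 154. ✓

f(s) = 2s^3 + s^2 + 3s - 2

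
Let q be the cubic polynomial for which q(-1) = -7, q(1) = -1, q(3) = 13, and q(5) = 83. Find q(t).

q(t) = t^3 - 2t^2 + 2t - 2

Write q(t) = at^3 + bt^2 + ct + d. Substituting each data point gives a linear system:
  -a + b - c + d = -7
  a + b + c + d = -1
  27a + 9b + 3c + d = 13
  125a + 25b + 5c + d = 83
Solving the system yields a = 1, b = -2, c = 2, d = -2.
So q(t) = t^3 - 2t^2 + 2t - 2.
Check: q(1) = -1. ✓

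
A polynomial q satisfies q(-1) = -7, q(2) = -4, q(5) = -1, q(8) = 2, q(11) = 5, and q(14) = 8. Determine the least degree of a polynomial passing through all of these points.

Forward differences of the values at u = -1, 2, 5, 8, 11, 14:
  q  : -7  -4  -1  2  5  8
  Δ  : 3  3  3  3  3
  Δ^2: 0  0  0  0
  Δ^3: 0  0  0
  Δ^4: 0  0
  Δ^5: 0
The first differences are constant (3) and nonzero, while all higher differences vanish, so the minimal degree is 1.

1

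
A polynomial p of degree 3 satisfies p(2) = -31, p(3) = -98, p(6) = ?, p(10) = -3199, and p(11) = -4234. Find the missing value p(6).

The 4 known points determine the degree-3 polynomial uniquely.
Write p(x) = ax^3 + bx^2 + cx + d. Substituting each data point gives a linear system:
  8a + 4b + 2c + d = -31
  27a + 9b + 3c + d = -98
  1000a + 100b + 10c + d = -3199
  1331a + 121b + 11c + d = -4234
Solving the system yields a = -3, b = -2, c = 0, d = 1.
So p(x) = -3x³ - 2x² + 1.
Then p(6) = -719.

-719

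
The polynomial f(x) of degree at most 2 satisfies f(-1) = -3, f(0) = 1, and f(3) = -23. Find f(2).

-9

Using the Lagrange interpolation formula with nodes -1, 0, 3:
  L_0(x) = x(x - 3) / 4
  L_1(x) = (x + 1)(x - 3) / -3
  L_2(x) = (x + 1)x / 12
Then f(x) = -3·L_0(x) + 1·L_1(x) - 23·L_2(x).
Expanding and collecting terms gives f(x) = -3x^2 + x + 1.
Evaluating at x = 2: f(2) = -9.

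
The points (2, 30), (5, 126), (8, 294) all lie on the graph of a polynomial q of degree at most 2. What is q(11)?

Using the Lagrange interpolation formula with nodes 2, 5, 8:
  L_0(s) = (s - 5)(s - 8) / 18
  L_1(s) = (s - 2)(s - 8) / -9
  L_2(s) = (s - 2)(s - 5) / 18
Then q(s) = 30·L_0(s) + 126·L_1(s) + 294·L_2(s).
Expanding and collecting terms gives q(s) = 4s² + 4s + 6.
Evaluating at s = 11: q(11) = 534.

534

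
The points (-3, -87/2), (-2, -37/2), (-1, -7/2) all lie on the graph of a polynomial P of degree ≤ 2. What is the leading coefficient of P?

Write P(n) = an^2 + bn + c. Substituting each data point gives a linear system:
  9a - 3b + c = -87/2
  4a - 2b + c = -37/2
  a - b + c = -7/2
Solving the system yields a = -5, b = 0, c = 3/2.
So P(n) = -5n² + 3/2.
The leading coefficient is -5.

-5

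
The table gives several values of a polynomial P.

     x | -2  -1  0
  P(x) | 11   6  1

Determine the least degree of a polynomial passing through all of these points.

Forward differences of the values at x = -2, -1, 0:
  P  : 11  6  1
  Δ  : -5  -5
  Δ^2: 0
The first differences are constant (-5) and nonzero, while all higher differences vanish, so the minimal degree is 1.

1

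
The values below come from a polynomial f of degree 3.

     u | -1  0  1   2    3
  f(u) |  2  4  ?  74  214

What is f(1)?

16

The 4 known points determine the degree-3 polynomial uniquely.
Write f(u) = au^3 + bu^2 + cu + d. Substituting each data point gives a linear system:
  -a + b - c + d = 2
  d = 4
  8a + 4b + 2c + d = 74
  27a + 9b + 3c + d = 214
Solving the system yields a = 6, b = 5, c = 1, d = 4.
So f(u) = 6u^3 + 5u^2 + u + 4.
Then f(1) = 16.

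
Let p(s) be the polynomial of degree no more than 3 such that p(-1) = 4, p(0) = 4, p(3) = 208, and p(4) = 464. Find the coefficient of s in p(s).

Write p(s) = as^3 + bs^2 + cs + d. Substituting each data point gives a linear system:
  -a + b - c + d = 4
  d = 4
  27a + 9b + 3c + d = 208
  64a + 16b + 4c + d = 464
Solving the system yields a = 6, b = 5, c = -1, d = 4.
So p(s) = 6s^3 + 5s^2 - s + 4.
The coefficient of s is -1.

-1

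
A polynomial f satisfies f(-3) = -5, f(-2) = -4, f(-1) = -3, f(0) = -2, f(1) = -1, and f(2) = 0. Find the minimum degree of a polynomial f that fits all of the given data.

Forward differences of the values at s = -3, -2, -1, 0, 1, 2:
  f  : -5  -4  -3  -2  -1  0
  Δ  : 1  1  1  1  1
  Δ^2: 0  0  0  0
  Δ^3: 0  0  0
  Δ^4: 0  0
  Δ^5: 0
The first differences are constant (1) and nonzero, while all higher differences vanish, so the minimal degree is 1.

1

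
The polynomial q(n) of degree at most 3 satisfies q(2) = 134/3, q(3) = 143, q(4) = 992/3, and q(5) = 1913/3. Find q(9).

3659

Write q(n) = an^3 + bn^2 + cn + d. Substituting each data point gives a linear system:
  8a + 4b + 2c + d = 134/3
  27a + 9b + 3c + d = 143
  64a + 16b + 4c + d = 992/3
  125a + 25b + 5c + d = 1913/3
Solving the system yields a = 5, b = -1/3, c = 5, d = -4.
So q(n) = 5n^3 - (1/3)n^2 + 5n - 4.
Then q(9) = 3659.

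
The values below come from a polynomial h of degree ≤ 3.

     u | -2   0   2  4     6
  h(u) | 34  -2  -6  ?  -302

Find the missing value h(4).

-74

On equispaced nodes a degree-3 polynomial has vanishing fourth forward difference, so
  h(-2) - 4·h(0) + 6·h(2) - 4·h(4) + h(6) = 0.
Substituting the known values and solving for h(4):
  -4·h(4) = 296
  h(4) = -74.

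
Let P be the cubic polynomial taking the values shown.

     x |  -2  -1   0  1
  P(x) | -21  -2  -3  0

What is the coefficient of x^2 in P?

Write P(x) = ax^3 + bx^2 + cx + d. Substituting each data point gives a linear system:
  -8a + 4b - 2c + d = -21
  -a + b - c + d = -2
  d = -3
  a + b + c + d = 0
Solving the system yields a = 4, b = 2, c = -3, d = -3.
So P(x) = 4x^3 + 2x^2 - 3x - 3.
The coefficient of x^2 is 2.

2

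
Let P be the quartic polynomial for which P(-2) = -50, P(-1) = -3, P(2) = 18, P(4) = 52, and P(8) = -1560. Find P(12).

Write P(x) = ax^4 + bx^3 + cx^2 + dx + e. Substituting each data point gives a linear system:
  16a - 8b + 4c - 2d + e = -50
  a - b + c - d + e = -3
  16a + 8b + 4c + 2d + e = 18
  256a + 64b + 16c + 4d + e = 52
  4096a + 512b + 64c + 8d + e = -1560
Solving the system yields a = -1, b = 5, c = 0, d = -3, e = 0.
So P(x) = -x^4 + 5x^3 - 3x.
Then P(12) = -12132.

-12132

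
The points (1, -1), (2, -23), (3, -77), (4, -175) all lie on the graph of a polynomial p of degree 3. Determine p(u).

Write p(u) = au^3 + bu^2 + cu + d. Substituting each data point gives a linear system:
  a + b + c + d = -1
  8a + 4b + 2c + d = -23
  27a + 9b + 3c + d = -77
  64a + 16b + 4c + d = -175
Solving the system yields a = -2, b = -4, c = 4, d = 1.
So p(u) = -2u^3 - 4u^2 + 4u + 1.
Check: p(4) = -175. ✓

p(u) = -2u^3 - 4u^2 + 4u + 1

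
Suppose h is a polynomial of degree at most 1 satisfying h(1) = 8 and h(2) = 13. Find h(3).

Write h(n) = an + b. Substituting each data point gives a linear system:
  a + b = 8
  2a + b = 13
Solving the system yields a = 5, b = 3.
So h(n) = 5n + 3.
Then h(3) = 18.

18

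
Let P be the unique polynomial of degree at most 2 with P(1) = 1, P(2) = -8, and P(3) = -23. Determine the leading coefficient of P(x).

Write P(x) = ax^2 + bx + c. Substituting each data point gives a linear system:
  a + b + c = 1
  4a + 2b + c = -8
  9a + 3b + c = -23
Solving the system yields a = -3, b = 0, c = 4.
So P(x) = -3x^2 + 4.
The leading coefficient is -3.

-3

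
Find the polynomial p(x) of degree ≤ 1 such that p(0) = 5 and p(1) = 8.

p(x) = 3x + 5

Write p(x) = ax + b. Substituting each data point gives a linear system:
  b = 5
  a + b = 8
Solving the system yields a = 3, b = 5.
So p(x) = 3x + 5.
Check: p(0) = 5. ✓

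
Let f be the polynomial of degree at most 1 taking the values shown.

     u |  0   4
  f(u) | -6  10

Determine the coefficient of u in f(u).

4

Write f(u) = au + b. Substituting each data point gives a linear system:
  b = -6
  4a + b = 10
Solving the system yields a = 4, b = -6.
So f(u) = 4u - 6.
The leading coefficient is 4.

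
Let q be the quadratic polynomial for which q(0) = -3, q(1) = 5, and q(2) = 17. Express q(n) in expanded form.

Write q(n) = an^2 + bn + c. Substituting each data point gives a linear system:
  c = -3
  a + b + c = 5
  4a + 2b + c = 17
Solving the system yields a = 2, b = 6, c = -3.
So q(n) = 2n² + 6n - 3.
Check: q(2) = 17. ✓

q(n) = 2n^2 + 6n - 3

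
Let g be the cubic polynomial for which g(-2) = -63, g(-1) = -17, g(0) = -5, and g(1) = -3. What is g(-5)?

Write g(n) = an^3 + bn^2 + cn + d. Substituting each data point gives a linear system:
  -8a + 4b - 2c + d = -63
  -a + b - c + d = -17
  d = -5
  a + b + c + d = -3
Solving the system yields a = 4, b = -5, c = 3, d = -5.
So g(n) = 4n^3 - 5n^2 + 3n - 5.
Then g(-5) = -645.

-645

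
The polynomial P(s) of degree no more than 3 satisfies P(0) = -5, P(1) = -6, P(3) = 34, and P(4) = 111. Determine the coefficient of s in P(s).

1

Write P(s) = as^3 + bs^2 + cs + d. Substituting each data point gives a linear system:
  d = -5
  a + b + c + d = -6
  27a + 9b + 3c + d = 34
  64a + 16b + 4c + d = 111
Solving the system yields a = 3, b = -5, c = 1, d = -5.
So P(s) = 3s^3 - 5s^2 + s - 5.
The coefficient of s is 1.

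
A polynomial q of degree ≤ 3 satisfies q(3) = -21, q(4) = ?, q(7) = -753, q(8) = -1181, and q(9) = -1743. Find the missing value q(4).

The 4 known points determine the degree-3 polynomial uniquely.
Write q(x) = ax^3 + bx^2 + cx + d. Substituting each data point gives a linear system:
  27a + 9b + 3c + d = -21
  343a + 49b + 7c + d = -753
  512a + 64b + 8c + d = -1181
  729a + 81b + 9c + d = -1743
Solving the system yields a = -3, b = 5, c = 4, d = 3.
So q(x) = -3x³ + 5x² + 4x + 3.
Then q(4) = -93.

-93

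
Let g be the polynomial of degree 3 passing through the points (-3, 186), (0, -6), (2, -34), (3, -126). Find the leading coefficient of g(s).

-6

Write g(s) = as^3 + bs^2 + cs + d. Substituting each data point gives a linear system:
  -27a + 9b - 3c + d = 186
  d = -6
  8a + 4b + 2c + d = -34
  27a + 9b + 3c + d = -126
Solving the system yields a = -6, b = 4, c = 2, d = -6.
So g(s) = -6s³ + 4s² + 2s - 6.
The leading coefficient is -6.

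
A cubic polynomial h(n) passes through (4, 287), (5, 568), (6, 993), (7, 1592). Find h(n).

Write h(n) = an^3 + bn^2 + cn + d. Substituting each data point gives a linear system:
  64a + 16b + 4c + d = 287
  125a + 25b + 5c + d = 568
  216a + 36b + 6c + d = 993
  343a + 49b + 7c + d = 1592
Solving the system yields a = 5, b = -3, c = 3, d = 3.
So h(n) = 5n^3 - 3n^2 + 3n + 3.
Check: h(6) = 993. ✓

h(n) = 5n^3 - 3n^2 + 3n + 3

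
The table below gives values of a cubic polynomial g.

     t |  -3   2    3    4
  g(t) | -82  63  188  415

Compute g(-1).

0

Write g(t) = at^3 + bt^2 + ct + d. Substituting each data point gives a linear system:
  -27a + 9b - 3c + d = -82
  8a + 4b + 2c + d = 63
  27a + 9b + 3c + d = 188
  64a + 16b + 4c + d = 415
Solving the system yields a = 5, b = 6, c = 0, d = -1.
So g(t) = 5t³ + 6t² - 1.
Then g(-1) = 0.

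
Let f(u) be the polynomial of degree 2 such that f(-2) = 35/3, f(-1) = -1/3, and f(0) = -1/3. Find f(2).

Write f(u) = au^2 + bu + c. Substituting each data point gives a linear system:
  4a - 2b + c = 35/3
  a - b + c = -1/3
  c = -1/3
Solving the system yields a = 6, b = 6, c = -1/3.
So f(u) = 6u^2 + 6u - 1/3.
Then f(2) = 107/3.

107/3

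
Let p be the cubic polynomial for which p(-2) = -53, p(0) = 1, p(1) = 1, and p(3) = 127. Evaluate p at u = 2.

Write p(u) = au^3 + bu^2 + cu + d. Substituting each data point gives a linear system:
  -8a + 4b - 2c + d = -53
  d = 1
  a + b + c + d = 1
  27a + 9b + 3c + d = 127
Solving the system yields a = 6, b = -3, c = -3, d = 1.
So p(u) = 6u^3 - 3u^2 - 3u + 1.
Then p(2) = 31.

31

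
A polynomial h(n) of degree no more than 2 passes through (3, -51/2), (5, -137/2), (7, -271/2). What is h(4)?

Using the Lagrange interpolation formula with nodes 3, 5, 7:
  L_0(n) = (n - 5)(n - 7) / 8
  L_1(n) = (n - 3)(n - 7) / -4
  L_2(n) = (n - 3)(n - 5) / 8
Then h(n) = -51/2·L_0(n) - 137/2·L_1(n) - 271/2·L_2(n).
Expanding and collecting terms gives h(n) = -3n² + (5/2)n - 6.
Evaluating at n = 4: h(4) = -44.

-44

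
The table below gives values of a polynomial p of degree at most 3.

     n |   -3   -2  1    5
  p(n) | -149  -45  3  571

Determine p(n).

p(n) = 5n^3 - 2n^2 - n + 1

Write p(n) = an^3 + bn^2 + cn + d. Substituting each data point gives a linear system:
  -27a + 9b - 3c + d = -149
  -8a + 4b - 2c + d = -45
  a + b + c + d = 3
  125a + 25b + 5c + d = 571
Solving the system yields a = 5, b = -2, c = -1, d = 1.
So p(n) = 5n³ - 2n² - n + 1.
Check: p(-2) = -45. ✓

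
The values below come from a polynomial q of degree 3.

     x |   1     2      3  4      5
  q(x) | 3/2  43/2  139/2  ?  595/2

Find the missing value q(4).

315/2

On equispaced nodes a degree-3 polynomial has vanishing fourth forward difference, so
  q(1) - 4·q(2) + 6·q(3) - 4·q(4) + q(5) = 0.
Substituting the known values and solving for q(4):
  -4·q(4) = -630
  q(4) = 315/2.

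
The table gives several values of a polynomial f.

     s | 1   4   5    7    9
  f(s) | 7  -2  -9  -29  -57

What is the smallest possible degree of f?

2

Divided differences on the nodes 1, 4, 5, 7, 9:
  order 0: 7  -2  -9  -29  -57
  order 1: -3  -7  -10  -14
  order 2: -1  -1  -1
  order 3: 0  0
  order 4: 0
The order-2 divided differences are all -1 (nonzero) and every higher order vanishes, so the data lies on a polynomial of degree exactly 2.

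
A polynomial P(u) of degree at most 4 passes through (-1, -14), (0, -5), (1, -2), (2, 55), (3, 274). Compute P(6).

Write P(u) = au^4 + bu^3 + cu^2 + du + e. Substituting each data point gives a linear system:
  a - b + c - d + e = -14
  e = -5
  a + b + c + d + e = -2
  16a + 8b + 4c + 2d + e = 55
  81a + 27b + 9c + 3d + e = 274
Solving the system yields a = 2, b = 6, c = -5, d = 0, e = -5.
So P(u) = 2u^4 + 6u^3 - 5u^2 - 5.
Then P(6) = 3703.

3703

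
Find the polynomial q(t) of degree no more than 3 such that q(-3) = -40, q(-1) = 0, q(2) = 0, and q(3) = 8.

Write q(t) = at^3 + bt^2 + ct + d. Substituting each data point gives a linear system:
  -27a + 9b - 3c + d = -40
  -a + b - c + d = 0
  8a + 4b + 2c + d = 0
  27a + 9b + 3c + d = 8
Solving the system yields a = 1, b = -2, c = -1, d = 2.
So q(t) = t^3 - 2t^2 - t + 2.
Check: q(-3) = -40. ✓

q(t) = t^3 - 2t^2 - t + 2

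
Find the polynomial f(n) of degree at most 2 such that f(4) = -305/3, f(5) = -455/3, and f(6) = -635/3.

f(n) = -5n^2 - 5n - 5/3

Write f(n) = an^2 + bn + c. Substituting each data point gives a linear system:
  16a + 4b + c = -305/3
  25a + 5b + c = -455/3
  36a + 6b + c = -635/3
Solving the system yields a = -5, b = -5, c = -5/3.
So f(n) = -5n² - 5n - 5/3.
Check: f(4) = -305/3. ✓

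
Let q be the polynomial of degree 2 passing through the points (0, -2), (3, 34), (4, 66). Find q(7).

Write q(s) = as^2 + bs + c. Substituting each data point gives a linear system:
  c = -2
  9a + 3b + c = 34
  16a + 4b + c = 66
Solving the system yields a = 5, b = -3, c = -2.
So q(s) = 5s^2 - 3s - 2.
Then q(7) = 222.

222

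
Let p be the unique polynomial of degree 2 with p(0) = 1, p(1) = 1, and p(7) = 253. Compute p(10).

Using the Lagrange interpolation formula with nodes 0, 1, 7:
  L_0(n) = (n - 1)(n - 7) / 7
  L_1(n) = n(n - 7) / -6
  L_2(n) = n(n - 1) / 42
Then p(n) = 1·L_0(n) + 1·L_1(n) + 253·L_2(n).
Expanding and collecting terms gives p(n) = 6n^2 - 6n + 1.
Evaluating at n = 10: p(10) = 541.

541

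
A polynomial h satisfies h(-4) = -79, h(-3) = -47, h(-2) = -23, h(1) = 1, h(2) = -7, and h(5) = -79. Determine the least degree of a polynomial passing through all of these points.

2

Divided differences on the nodes -4, -3, -2, 1, 2, 5:
  order 0: -79  -47  -23  1  -7  -79
  order 1: 32  24  8  -8  -24
  order 2: -4  -4  -4  -4
  order 3: 0  0  0
  order 4: 0  0
  order 5: 0
The order-2 divided differences are all -4 (nonzero) and every higher order vanishes, so the data lies on a polynomial of degree exactly 2.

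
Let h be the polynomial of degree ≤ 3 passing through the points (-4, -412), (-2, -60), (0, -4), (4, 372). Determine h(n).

h(n) = 6n^3 - n^2 + 2n - 4

Write h(n) = an^3 + bn^2 + cn + d. Substituting each data point gives a linear system:
  -64a + 16b - 4c + d = -412
  -8a + 4b - 2c + d = -60
  d = -4
  64a + 16b + 4c + d = 372
Solving the system yields a = 6, b = -1, c = 2, d = -4.
So h(n) = 6n^3 - n^2 + 2n - 4.
Check: h(4) = 372. ✓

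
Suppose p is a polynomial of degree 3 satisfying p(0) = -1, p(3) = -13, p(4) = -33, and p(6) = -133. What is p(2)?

Write p(s) = as^3 + bs^2 + cs + d. Substituting each data point gives a linear system:
  d = -1
  27a + 9b + 3c + d = -13
  64a + 16b + 4c + d = -33
  216a + 36b + 6c + d = -133
Solving the system yields a = -1, b = 3, c = -4, d = -1.
So p(s) = -s^3 + 3s^2 - 4s - 1.
Then p(2) = -5.

-5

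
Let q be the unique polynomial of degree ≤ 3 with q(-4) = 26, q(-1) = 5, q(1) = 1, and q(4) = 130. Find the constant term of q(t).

Write q(t) = at^3 + bt^2 + ct + d. Substituting each data point gives a linear system:
  -64a + 16b - 4c + d = 26
  -a + b - c + d = 5
  a + b + c + d = 1
  64a + 16b + 4c + d = 130
Solving the system yields a = 1, b = 5, c = -3, d = -2.
So q(t) = t³ + 5t² - 3t - 2.
The constant term is -2.

-2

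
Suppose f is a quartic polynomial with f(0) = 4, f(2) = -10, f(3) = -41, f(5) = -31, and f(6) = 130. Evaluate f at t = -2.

74

Write f(t) = at^4 + bt^3 + ct^2 + dt + e. Substituting each data point gives a linear system:
  e = 4
  16a + 8b + 4c + 2d + e = -10
  81a + 27b + 9c + 3d + e = -41
  625a + 125b + 25c + 5d + e = -31
  1296a + 216b + 36c + 6d + e = 130
Solving the system yields a = 1, b = -6, c = 3, d = 3, e = 4.
So f(t) = t⁴ - 6t³ + 3t² + 3t + 4.
Then f(-2) = 74.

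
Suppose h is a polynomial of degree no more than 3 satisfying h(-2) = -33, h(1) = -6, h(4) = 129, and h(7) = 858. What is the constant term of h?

Write h(x) = ax^3 + bx^2 + cx + d. Substituting each data point gives a linear system:
  -8a + 4b - 2c + d = -33
  a + b + c + d = -6
  64a + 16b + 4c + d = 129
  343a + 49b + 7c + d = 858
Solving the system yields a = 3, b = -3, c = -3, d = -3.
So h(x) = 3x³ - 3x² - 3x - 3.
The constant term is -3.

-3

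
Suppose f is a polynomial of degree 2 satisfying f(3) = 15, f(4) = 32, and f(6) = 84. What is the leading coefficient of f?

3

Write f(n) = an^2 + bn + c. Substituting each data point gives a linear system:
  9a + 3b + c = 15
  16a + 4b + c = 32
  36a + 6b + c = 84
Solving the system yields a = 3, b = -4, c = 0.
So f(n) = 3n^2 - 4n.
The leading coefficient is 3.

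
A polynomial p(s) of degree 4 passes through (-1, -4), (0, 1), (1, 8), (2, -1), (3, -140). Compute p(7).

-7636

Write p(s) = as^4 + bs^3 + cs^2 + ds + e. Substituting each data point gives a linear system:
  a - b + c - d + e = -4
  e = 1
  a + b + c + d + e = 8
  16a + 8b + 4c + 2d + e = -1
  81a + 27b + 9c + 3d + e = -140
Solving the system yields a = -4, b = 5, c = 5, d = 1, e = 1.
So p(s) = -4s^4 + 5s^3 + 5s^2 + s + 1.
Then p(7) = -7636.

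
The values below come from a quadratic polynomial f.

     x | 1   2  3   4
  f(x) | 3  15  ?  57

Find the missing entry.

33

On equispaced nodes a degree-2 polynomial has vanishing third forward difference, so
  - f(1) + 3·f(2) - 3·f(3) + f(4) = 0.
Substituting the known values and solving for f(3):
  -3·f(3) = -99
  f(3) = 33.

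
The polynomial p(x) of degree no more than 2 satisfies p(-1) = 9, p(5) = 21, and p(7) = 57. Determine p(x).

Write p(x) = ax^2 + bx + c. Substituting each data point gives a linear system:
  a - b + c = 9
  25a + 5b + c = 21
  49a + 7b + c = 57
Solving the system yields a = 2, b = -6, c = 1.
So p(x) = 2x² - 6x + 1.
Check: p(5) = 21. ✓

p(x) = 2x^2 - 6x + 1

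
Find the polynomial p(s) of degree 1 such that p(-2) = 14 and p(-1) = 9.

p(s) = -5s + 4

Write p(s) = as + b. Substituting each data point gives a linear system:
  -2a + b = 14
  -a + b = 9
Solving the system yields a = -5, b = 4.
So p(s) = -5s + 4.
Check: p(-1) = 9. ✓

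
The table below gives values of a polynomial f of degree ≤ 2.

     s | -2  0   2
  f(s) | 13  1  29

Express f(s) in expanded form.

f(s) = 5s^2 + 4s + 1

Write f(s) = as^2 + bs + c. Substituting each data point gives a linear system:
  4a - 2b + c = 13
  c = 1
  4a + 2b + c = 29
Solving the system yields a = 5, b = 4, c = 1.
So f(s) = 5s^2 + 4s + 1.
Check: f(-2) = 13. ✓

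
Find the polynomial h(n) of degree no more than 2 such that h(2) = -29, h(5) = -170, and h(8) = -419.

h(n) = -6n^2 - 5n + 5

Using the Lagrange interpolation formula with nodes 2, 5, 8:
  L_0(n) = (n - 5)(n - 8) / 18
  L_1(n) = (n - 2)(n - 8) / -9
  L_2(n) = (n - 2)(n - 5) / 18
Then h(n) = -29·L_0(n) - 170·L_1(n) - 419·L_2(n).
Expanding and collecting terms gives h(n) = -6n² - 5n + 5.
Check: h(8) = -419. ✓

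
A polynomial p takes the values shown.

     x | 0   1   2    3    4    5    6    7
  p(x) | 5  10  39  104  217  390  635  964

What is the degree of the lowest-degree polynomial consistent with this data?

Forward differences of the values at x = 0, 1, 2, 3, 4, 5, 6, 7:
  p  : 5  10  39  104  217  390  635  964
  Δ  : 5  29  65  113  173  245  329
  Δ^2: 24  36  48  60  72  84
  Δ^3: 12  12  12  12  12
  Δ^4: 0  0  0  0
  Δ^5: 0  0  0
  Δ^6: 0  0
  Δ^7: 0
The third differences are constant (12) and nonzero, while all higher differences vanish, so the minimal degree is 3.

3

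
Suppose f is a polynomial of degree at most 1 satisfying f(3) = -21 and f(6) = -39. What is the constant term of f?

Write f(t) = at + b. Substituting each data point gives a linear system:
  3a + b = -21
  6a + b = -39
Solving the system yields a = -6, b = -3.
So f(t) = -6t - 3.
The constant term is -3.

-3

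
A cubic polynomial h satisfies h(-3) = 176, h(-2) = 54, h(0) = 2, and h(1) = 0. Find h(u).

h(u) = -6u^3 + 2u^2 + 2u + 2

Write h(u) = au^3 + bu^2 + cu + d. Substituting each data point gives a linear system:
  -27a + 9b - 3c + d = 176
  -8a + 4b - 2c + d = 54
  d = 2
  a + b + c + d = 0
Solving the system yields a = -6, b = 2, c = 2, d = 2.
So h(u) = -6u^3 + 2u^2 + 2u + 2.
Check: h(-2) = 54. ✓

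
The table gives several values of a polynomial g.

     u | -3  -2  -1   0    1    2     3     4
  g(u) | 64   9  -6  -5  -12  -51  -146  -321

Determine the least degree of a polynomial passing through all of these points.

Forward differences of the values at u = -3, -2, -1, 0, 1, 2, 3, 4:
  g  : 64  9  -6  -5  -12  -51  -146  -321
  Δ  : -55  -15  1  -7  -39  -95  -175
  Δ^2: 40  16  -8  -32  -56  -80
  Δ^3: -24  -24  -24  -24  -24
  Δ^4: 0  0  0  0
  Δ^5: 0  0  0
  Δ^6: 0  0
  Δ^7: 0
The third differences are constant (-24) and nonzero, while all higher differences vanish, so the minimal degree is 3.

3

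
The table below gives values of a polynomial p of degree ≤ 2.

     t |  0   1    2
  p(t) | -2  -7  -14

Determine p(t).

Write p(t) = at^2 + bt + c. Substituting each data point gives a linear system:
  c = -2
  a + b + c = -7
  4a + 2b + c = -14
Solving the system yields a = -1, b = -4, c = -2.
So p(t) = -t^2 - 4t - 2.
Check: p(2) = -14. ✓

p(t) = -t^2 - 4t - 2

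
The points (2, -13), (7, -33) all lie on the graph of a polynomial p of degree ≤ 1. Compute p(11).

-49

Write p(t) = at + b. Substituting each data point gives a linear system:
  2a + b = -13
  7a + b = -33
Solving the system yields a = -4, b = -5.
So p(t) = -4t - 5.
Then p(11) = -49.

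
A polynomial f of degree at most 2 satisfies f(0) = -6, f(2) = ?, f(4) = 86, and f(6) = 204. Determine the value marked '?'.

The 3 known points determine the degree-2 polynomial uniquely.
Write f(s) = as^2 + bs + c. Substituting each data point gives a linear system:
  c = -6
  16a + 4b + c = 86
  36a + 6b + c = 204
Solving the system yields a = 6, b = -1, c = -6.
So f(s) = 6s^2 - s - 6.
Then f(2) = 16.

16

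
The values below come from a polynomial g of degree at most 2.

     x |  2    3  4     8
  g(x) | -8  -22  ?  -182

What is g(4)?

-42

The 3 known points determine the degree-2 polynomial uniquely.
Write g(x) = ax^2 + bx + c. Substituting each data point gives a linear system:
  4a + 2b + c = -8
  9a + 3b + c = -22
  64a + 8b + c = -182
Solving the system yields a = -3, b = 1, c = 2.
So g(x) = -3x^2 + x + 2.
Then g(4) = -42.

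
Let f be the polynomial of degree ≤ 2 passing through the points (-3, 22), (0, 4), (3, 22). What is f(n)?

Write f(n) = an^2 + bn + c. Substituting each data point gives a linear system:
  9a - 3b + c = 22
  c = 4
  9a + 3b + c = 22
Solving the system yields a = 2, b = 0, c = 4.
So f(n) = 2n^2 + 4.
Check: f(-3) = 22. ✓

f(n) = 2n^2 + 4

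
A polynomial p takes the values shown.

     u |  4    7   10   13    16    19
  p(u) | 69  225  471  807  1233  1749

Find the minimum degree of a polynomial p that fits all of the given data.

Forward differences of the values at u = 4, 7, 10, 13, 16, 19:
  p  : 69  225  471  807  1233  1749
  Δ  : 156  246  336  426  516
  Δ^2: 90  90  90  90
  Δ^3: 0  0  0
  Δ^4: 0  0
  Δ^5: 0
The second differences are constant (90) and nonzero, while all higher differences vanish, so the minimal degree is 2.

2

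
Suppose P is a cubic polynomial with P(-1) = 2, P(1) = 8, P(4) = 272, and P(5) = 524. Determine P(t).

P(t) = 4t^3 + t^2 - t + 4

Write P(t) = at^3 + bt^2 + ct + d. Substituting each data point gives a linear system:
  -a + b - c + d = 2
  a + b + c + d = 8
  64a + 16b + 4c + d = 272
  125a + 25b + 5c + d = 524
Solving the system yields a = 4, b = 1, c = -1, d = 4.
So P(t) = 4t^3 + t^2 - t + 4.
Check: P(5) = 524. ✓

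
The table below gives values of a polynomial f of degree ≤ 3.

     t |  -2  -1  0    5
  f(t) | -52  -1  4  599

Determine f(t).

Using the Lagrange interpolation formula with nodes -2, -1, 0, 5:
  L_0(t) = (t + 1)t(t - 5) / -14
  L_1(t) = (t + 2)t(t - 5) / 6
  L_2(t) = (t + 2)(t + 1)(t - 5) / -10
  L_3(t) = (t + 2)(t + 1)t / 210
Then f(t) = -52·L_0(t) - 1·L_1(t) + 4·L_2(t) + 599·L_3(t).
Expanding and collecting terms gives f(t) = 6t³ - 5t² - 6t + 4.
Check: f(-1) = -1. ✓

f(t) = 6t^3 - 5t^2 - 6t + 4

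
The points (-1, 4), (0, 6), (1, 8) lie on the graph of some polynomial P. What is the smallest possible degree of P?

Forward differences of the values at u = -1, 0, 1:
  P  : 4  6  8
  Δ  : 2  2
  Δ^2: 0
The first differences are constant (2) and nonzero, while all higher differences vanish, so the minimal degree is 1.

1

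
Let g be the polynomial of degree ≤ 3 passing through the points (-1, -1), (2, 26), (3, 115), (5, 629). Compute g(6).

Write g(x) = ax^3 + bx^2 + cx + d. Substituting each data point gives a linear system:
  -a + b - c + d = -1
  8a + 4b + 2c + d = 26
  27a + 9b + 3c + d = 115
  125a + 25b + 5c + d = 629
Solving the system yields a = 6, b = -4, c = -5, d = 4.
So g(x) = 6x³ - 4x² - 5x + 4.
Then g(6) = 1126.

1126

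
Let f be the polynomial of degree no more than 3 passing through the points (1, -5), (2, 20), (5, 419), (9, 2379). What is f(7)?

1135

Write f(x) = ax^3 + bx^2 + cx + d. Substituting each data point gives a linear system:
  a + b + c + d = -5
  8a + 4b + 2c + d = 20
  125a + 25b + 5c + d = 419
  729a + 81b + 9c + d = 2379
Solving the system yields a = 3, b = 3, c = -5, d = -6.
So f(x) = 3x³ + 3x² - 5x - 6.
Then f(7) = 1135.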